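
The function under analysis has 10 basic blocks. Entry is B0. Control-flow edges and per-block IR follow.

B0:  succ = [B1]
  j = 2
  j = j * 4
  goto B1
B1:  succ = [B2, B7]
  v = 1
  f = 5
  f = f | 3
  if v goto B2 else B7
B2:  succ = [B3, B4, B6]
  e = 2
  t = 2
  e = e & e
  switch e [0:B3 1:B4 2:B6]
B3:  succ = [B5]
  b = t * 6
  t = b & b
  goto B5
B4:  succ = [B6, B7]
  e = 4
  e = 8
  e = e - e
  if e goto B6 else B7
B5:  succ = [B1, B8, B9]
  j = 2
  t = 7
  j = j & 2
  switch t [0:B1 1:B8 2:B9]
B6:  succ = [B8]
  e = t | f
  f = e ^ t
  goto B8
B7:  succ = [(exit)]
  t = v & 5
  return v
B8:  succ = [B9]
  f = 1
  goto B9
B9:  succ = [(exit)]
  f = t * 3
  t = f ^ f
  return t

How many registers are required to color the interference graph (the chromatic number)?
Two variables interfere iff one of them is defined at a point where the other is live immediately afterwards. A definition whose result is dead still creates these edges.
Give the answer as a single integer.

Answer: 4

Derivation:
Block summaries:
  B0 def {j} use ∅
  B1 def {f,v} use ∅
  B2 def {e,t} use ∅
  B3 def {b,t} use {t}
  B4 def {e} use ∅
  B5 def {j,t} use ∅
  B6 def {e,f} use {f,t}
  B7 def {t} use {v}
  B8 def {f} use ∅
  B9 def {f,t} use {t}

Live sets:
  live B0: ∅→∅
  live B1: ∅→{f,v}
  live B2: {f,v}→{f,t,v}
  live B3: {t}→∅
  live B4: {f,t,v}→{f,t,v}
  live B5: ∅→{t}
  live B6: {f,t}→{t}
  live B7: {v}→∅
  live B8: {t}→{t}
  live B9: {t}→∅

Interfere edges:
  b: ∅
  e: {f,t,v}
  f: {e,t,v}
  j: {t}
  t: {e,f,j,v}
  v: {e,f,t}

Colouring:
  {e,f,t,v} pairwise interfere (4-clique) ⇒ χ ≥ 4
  assign b→c0 e→c1 f→c2 j→c1 t→c0 v→c3 — no edge inside a register ⇒ χ ≤ 4
  χ = 4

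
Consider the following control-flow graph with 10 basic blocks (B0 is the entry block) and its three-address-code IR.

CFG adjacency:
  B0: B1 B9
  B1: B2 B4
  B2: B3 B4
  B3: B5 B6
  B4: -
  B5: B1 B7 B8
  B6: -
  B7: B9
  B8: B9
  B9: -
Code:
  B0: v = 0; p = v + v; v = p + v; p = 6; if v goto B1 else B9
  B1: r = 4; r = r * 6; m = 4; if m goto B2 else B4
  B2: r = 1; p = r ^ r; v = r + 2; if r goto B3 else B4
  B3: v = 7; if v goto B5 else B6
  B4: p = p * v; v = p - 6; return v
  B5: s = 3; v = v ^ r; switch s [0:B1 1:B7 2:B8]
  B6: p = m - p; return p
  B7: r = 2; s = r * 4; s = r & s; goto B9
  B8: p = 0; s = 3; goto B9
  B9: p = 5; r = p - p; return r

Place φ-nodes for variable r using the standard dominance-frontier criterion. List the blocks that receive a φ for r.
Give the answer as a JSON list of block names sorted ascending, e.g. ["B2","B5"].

Answer: ["B1", "B4", "B9"]

Derivation:
idom tree: B1←B0 B2←B1 B3←B2 B4←B1 B5←B3 B6←B3 B7←B5 B8←B5 B9←B0
Dom at joins:
  B1: preds {B0,B5}: {B0} ∩ {B0,B1,B2,B3,B5} = {B0}; idom=B0
  B4: preds {B1,B2}: {B0,B1} ∩ {B0,B1,B2} = {B0,B1}; idom=B1
  B9: preds {B0,B7,B8}: {B0} ∩ {B0,B1,B2,B3,B5,B7} ∩ {B0,B1,B2,B3,B5,B8} = {B0}; idom=B0

Frontier:
  B1←B0: walk · to B0
  B1←B5: walk B5→B3→B2→B1 to B0
  B4←B1: walk · to B1
  B4←B2: walk B2 to B1
  B9←B0: walk · to B0
  B9←B7: walk B7→B5→B3→B2→B1 to B0
  B9←B8: walk B8→B5→B3→B2→B1 to B0
  B0 → ∅
  B1 → {B1,B9}
  B2 → {B1,B4,B9}
  B3 → {B1,B9}
  B4 → ∅
  B5 → {B1,B9}
  B6 → ∅
  B7 → {B9}
  B8 → {B9}
  B9 → ∅

φ for r: defs {B1,B2,B7,B9}
  DF⁺ = {B1,B4,B9}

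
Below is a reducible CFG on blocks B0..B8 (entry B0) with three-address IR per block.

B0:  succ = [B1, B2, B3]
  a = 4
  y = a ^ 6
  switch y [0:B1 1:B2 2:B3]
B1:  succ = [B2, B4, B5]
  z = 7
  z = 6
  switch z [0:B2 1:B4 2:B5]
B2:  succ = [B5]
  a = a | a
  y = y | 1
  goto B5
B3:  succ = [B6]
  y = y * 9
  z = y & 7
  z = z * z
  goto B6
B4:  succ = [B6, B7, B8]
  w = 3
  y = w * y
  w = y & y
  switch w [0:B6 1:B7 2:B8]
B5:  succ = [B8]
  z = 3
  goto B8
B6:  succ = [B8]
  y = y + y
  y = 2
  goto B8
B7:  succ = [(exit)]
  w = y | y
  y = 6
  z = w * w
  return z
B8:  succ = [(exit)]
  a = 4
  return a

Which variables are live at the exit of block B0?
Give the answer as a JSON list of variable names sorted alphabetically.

Answer: ["a", "y"]

Working:
def/use:
  B0: {a,y} / ∅
  B1: {z} / ∅
  B2: {a,y} / {a,y}
  B3: {y,z} / {y}
  B4: {w,y} / {y}
  B5: {z} / ∅
  B6: {y} / {y}
  B7: {w,y,z} / {y}
  B8: {a} / ∅

Liveness:
  B0: in=∅ out={a,y}
  B1: in={a,y} out={a,y}
  B2: in={a,y} out=∅
  B3: in={y} out={y}
  B4: in={y} out={y}
  B5: in=∅ out=∅
  B6: in={y} out=∅
  B7: in={y} out=∅
  B8: in=∅ out=∅

live-out(B0) = ["a", "y"]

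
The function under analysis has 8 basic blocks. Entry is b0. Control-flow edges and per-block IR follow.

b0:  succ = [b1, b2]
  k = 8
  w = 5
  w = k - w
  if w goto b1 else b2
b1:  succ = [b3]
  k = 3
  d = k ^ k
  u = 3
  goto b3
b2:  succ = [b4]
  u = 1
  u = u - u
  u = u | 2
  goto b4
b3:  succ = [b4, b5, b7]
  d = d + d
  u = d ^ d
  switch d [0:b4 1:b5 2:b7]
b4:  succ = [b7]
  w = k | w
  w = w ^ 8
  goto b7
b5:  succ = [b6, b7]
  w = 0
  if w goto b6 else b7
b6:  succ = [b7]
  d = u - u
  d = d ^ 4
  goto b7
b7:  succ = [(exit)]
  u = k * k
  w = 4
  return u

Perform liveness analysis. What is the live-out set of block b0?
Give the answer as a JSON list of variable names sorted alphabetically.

Block summaries:
  b0: def={k,w} ue=∅
  b1: def={d,k,u} ue=∅
  b2: def={u} ue=∅
  b3: def={d,u} ue={d}
  b4: def={w} ue={k,w}
  b5: def={w} ue=∅
  b6: def={d} ue={u}
  b7: def={u,w} ue={k}

Backward fixpoint:
  b0: in=∅ out={k,w}
  b1: in={w} out={d,k,w}
  b2: in={k,w} out={k,w}
  b3: in={d,k,w} out={k,u,w}
  b4: in={k,w} out={k}
  b5: in={k,u} out={k,u}
  b6: in={k,u} out={k}
  b7: in={k} out=∅

live-out(b0) = ["k", "w"]

Answer: ["k", "w"]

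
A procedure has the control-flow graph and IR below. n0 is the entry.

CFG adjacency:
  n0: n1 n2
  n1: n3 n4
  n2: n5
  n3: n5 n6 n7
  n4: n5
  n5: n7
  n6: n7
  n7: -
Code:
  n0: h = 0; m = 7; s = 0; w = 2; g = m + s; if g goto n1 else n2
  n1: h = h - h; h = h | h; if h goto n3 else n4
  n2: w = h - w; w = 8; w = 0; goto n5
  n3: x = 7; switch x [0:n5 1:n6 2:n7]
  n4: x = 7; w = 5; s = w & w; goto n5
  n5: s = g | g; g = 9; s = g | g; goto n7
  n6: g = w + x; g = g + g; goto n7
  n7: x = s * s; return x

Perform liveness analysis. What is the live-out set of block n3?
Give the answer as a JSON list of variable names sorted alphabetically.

Answer: ["g", "s", "w", "x"]

Analysis:
Per-block:
  n0: def={g,h,m,s,w} ue=∅
  n1: def={h} ue={h}
  n2: def={w} ue={h,w}
  n3: def={x} ue=∅
  n4: def={s,w,x} ue=∅
  n5: def={g,s} ue={g}
  n6: def={g} ue={w,x}
  n7: def={x} ue={s}

Live sets:
  n0 li=∅ lo={g,h,s,w}
  n1 li={g,h,s,w} lo={g,s,w}
  n2 li={g,h,w} lo={g}
  n3 li={g,s,w} lo={g,s,w,x}
  n4 li={g} lo={g}
  n5 li={g} lo={s}
  n6 li={s,w,x} lo={s}
  n7 li={s} lo=∅

live-out(n3) = ["g", "s", "w", "x"]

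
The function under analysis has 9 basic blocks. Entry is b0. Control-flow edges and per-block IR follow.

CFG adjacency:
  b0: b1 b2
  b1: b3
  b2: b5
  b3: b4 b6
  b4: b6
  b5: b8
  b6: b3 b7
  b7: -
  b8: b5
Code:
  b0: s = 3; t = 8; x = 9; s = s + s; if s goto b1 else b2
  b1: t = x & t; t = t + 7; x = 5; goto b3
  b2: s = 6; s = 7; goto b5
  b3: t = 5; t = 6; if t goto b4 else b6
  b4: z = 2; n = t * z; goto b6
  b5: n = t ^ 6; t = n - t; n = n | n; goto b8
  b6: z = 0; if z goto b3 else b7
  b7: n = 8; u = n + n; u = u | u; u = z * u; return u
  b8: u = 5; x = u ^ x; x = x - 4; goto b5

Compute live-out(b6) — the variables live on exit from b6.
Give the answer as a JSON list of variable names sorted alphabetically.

Answer: ["z"]

Derivation:
Per-block:
  b0: def={s,t,x} ue=∅
  b1: def={t,x} ue={t,x}
  b2: def={s} ue=∅
  b3: def={t} ue=∅
  b4: def={n,z} ue={t}
  b5: def={n,t} ue={t}
  b6: def={z} ue=∅
  b7: def={n,u} ue={z}
  b8: def={u,x} ue={x}

Liveness:
  b0: in=∅ out={t,x}
  b1: in={t,x} out=∅
  b2: in={t,x} out={t,x}
  b3: in=∅ out={t}
  b4: in={t} out=∅
  b5: in={t,x} out={t,x}
  b6: in=∅ out={z}
  b7: in={z} out=∅
  b8: in={t,x} out={t,x}

live-out(b6) = ["z"]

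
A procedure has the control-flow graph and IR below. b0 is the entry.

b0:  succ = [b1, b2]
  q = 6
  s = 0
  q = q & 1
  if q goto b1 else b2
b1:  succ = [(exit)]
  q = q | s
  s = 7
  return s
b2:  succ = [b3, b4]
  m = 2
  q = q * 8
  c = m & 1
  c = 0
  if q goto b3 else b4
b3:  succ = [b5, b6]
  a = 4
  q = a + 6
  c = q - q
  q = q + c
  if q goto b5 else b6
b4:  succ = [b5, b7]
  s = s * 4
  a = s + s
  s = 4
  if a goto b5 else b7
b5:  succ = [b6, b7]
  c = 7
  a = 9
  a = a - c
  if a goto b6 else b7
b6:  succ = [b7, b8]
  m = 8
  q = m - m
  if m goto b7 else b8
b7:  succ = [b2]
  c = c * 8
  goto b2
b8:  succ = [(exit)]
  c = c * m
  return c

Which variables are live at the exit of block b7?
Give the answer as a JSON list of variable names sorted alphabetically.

Answer: ["q", "s"]

Derivation:
def/use:
  b0: {q,s} / ∅
  b1: {q,s} / {q,s}
  b2: {c,m,q} / {q}
  b3: {a,c,q} / ∅
  b4: {a,s} / {s}
  b5: {a,c} / ∅
  b6: {m,q} / ∅
  b7: {c} / {c}
  b8: {c} / {c,m}

Backward fixpoint:
  b0: in=∅ out={q,s}
  b1: in={q,s} out=∅
  b2: in={q,s} out={c,q,s}
  b3: in={s} out={c,q,s}
  b4: in={c,q,s} out={c,q,s}
  b5: in={q,s} out={c,q,s}
  b6: in={c,s} out={c,m,q,s}
  b7: in={c,q,s} out={q,s}
  b8: in={c,m} out=∅

live-out(b7) = ["q", "s"]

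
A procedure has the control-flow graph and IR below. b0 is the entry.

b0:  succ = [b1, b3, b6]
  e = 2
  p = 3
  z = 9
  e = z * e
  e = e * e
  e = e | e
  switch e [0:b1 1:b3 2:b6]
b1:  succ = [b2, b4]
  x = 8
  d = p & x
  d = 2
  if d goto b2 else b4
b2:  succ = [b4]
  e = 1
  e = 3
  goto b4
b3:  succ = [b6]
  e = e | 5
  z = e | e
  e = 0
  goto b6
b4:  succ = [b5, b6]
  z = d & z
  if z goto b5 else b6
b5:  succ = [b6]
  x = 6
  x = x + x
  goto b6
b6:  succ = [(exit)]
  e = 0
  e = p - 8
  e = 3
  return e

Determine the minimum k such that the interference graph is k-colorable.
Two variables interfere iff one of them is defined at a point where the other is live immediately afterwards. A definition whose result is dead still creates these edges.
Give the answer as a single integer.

Answer: 4

Working:
Per-block:
  b0: def={e,p,z} ue=∅
  b1: def={d,x} ue={p}
  b2: def={e} ue=∅
  b3: def={e,z} ue={e}
  b4: def={z} ue={d,z}
  b5: def={x} ue=∅
  b6: def={e} ue={p}

Backward fixpoint:
  b0 li=∅ lo={e,p,z}
  b1 li={p,z} lo={d,p,z}
  b2 li={d,p,z} lo={d,p,z}
  b3 li={e,p} lo={p}
  b4 li={d,p,z} lo={p}
  b5 li={p} lo={p}
  b6 li={p} lo=∅

Interfere edges:
  d↔{e,p,z}
  e↔{d,p,z}
  p↔{d,e,x,z}
  x↔{p,z}
  z↔{d,e,p,x}

Colouring:
  {d,e,p,z} pairwise interfere (4-clique) ⇒ χ ≥ 4
  4-colouring: r0={p}  r1={z}  r2={d,x}  r3={e}
  χ = 4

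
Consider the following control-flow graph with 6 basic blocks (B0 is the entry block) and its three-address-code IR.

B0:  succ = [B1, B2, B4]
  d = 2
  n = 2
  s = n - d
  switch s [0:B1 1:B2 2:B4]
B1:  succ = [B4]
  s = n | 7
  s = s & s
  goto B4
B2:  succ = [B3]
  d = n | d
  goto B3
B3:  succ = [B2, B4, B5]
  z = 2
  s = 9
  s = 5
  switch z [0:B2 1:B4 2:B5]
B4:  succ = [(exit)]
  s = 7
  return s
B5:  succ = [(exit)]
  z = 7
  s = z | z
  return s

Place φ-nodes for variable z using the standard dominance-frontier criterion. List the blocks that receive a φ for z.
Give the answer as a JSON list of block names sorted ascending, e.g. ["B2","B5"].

Answer: ["B2", "B4"]

Derivation:
idom tree: B1←B0 B2←B0 B3←B2 B4←B0 B5←B3
Dom at joins:
  B2: preds {B0,B3}: {B0} ∩ {B0,B2,B3} = {B0}; idom=B0
  B4: preds {B0,B1,B3}: {B0} ∩ {B0,B1} ∩ {B0,B2,B3} = {B0}; idom=B0

DF derivation:
  B2←B0: walk · to B0
  B2←B3: walk B3→B2 to B0
  B4←B0: walk · to B0
  B4←B1: walk B1 to B0
  B4←B3: walk B3→B2 to B0
  B0: DF=∅
  B1: DF={B4}
  B2: DF={B2,B4}
  B3: DF={B2,B4}
  B4: DF=∅
  B5: DF=∅

φ for z: defs {B3,B5}
  DF⁺ = {B2,B4}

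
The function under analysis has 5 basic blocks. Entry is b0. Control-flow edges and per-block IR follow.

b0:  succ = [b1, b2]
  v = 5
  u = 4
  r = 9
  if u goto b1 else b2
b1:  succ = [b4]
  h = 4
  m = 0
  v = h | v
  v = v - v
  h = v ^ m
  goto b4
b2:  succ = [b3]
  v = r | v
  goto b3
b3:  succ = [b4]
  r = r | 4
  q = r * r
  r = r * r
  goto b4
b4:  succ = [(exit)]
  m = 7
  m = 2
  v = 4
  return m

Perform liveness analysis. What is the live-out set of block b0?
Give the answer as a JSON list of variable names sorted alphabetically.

Block summaries:
  b0 def {r,u,v} use ∅
  b1 def {h,m,v} use {v}
  b2 def {v} use {r,v}
  b3 def {q,r} use {r}
  b4 def {m,v} use ∅

Backward fixpoint:
  b0: in=∅ out={r,v}
  b1: in={v} out=∅
  b2: in={r,v} out={r}
  b3: in={r} out=∅
  b4: in=∅ out=∅

live-out(b0) = ["r", "v"]

Answer: ["r", "v"]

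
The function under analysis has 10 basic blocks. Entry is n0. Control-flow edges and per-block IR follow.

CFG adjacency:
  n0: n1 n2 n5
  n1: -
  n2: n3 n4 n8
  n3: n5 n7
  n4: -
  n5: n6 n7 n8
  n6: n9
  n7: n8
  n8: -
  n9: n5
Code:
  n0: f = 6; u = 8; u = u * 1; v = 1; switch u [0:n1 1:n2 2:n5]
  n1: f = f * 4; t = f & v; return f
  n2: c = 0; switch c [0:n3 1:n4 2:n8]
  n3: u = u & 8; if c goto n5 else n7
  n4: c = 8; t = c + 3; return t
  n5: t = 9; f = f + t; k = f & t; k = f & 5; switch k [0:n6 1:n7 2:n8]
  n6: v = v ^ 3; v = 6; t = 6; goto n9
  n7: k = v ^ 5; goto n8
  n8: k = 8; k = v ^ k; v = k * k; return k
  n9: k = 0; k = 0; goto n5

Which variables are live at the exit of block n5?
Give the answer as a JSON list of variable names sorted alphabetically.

Answer: ["f", "v"]

Working:
Block summaries:
  n0 def {f,u,v} use ∅
  n1 def {f,t} use {f,v}
  n2 def {c} use ∅
  n3 def {u} use {c,u}
  n4 def {c,t} use ∅
  n5 def {f,k,t} use {f}
  n6 def {t,v} use {v}
  n7 def {k} use {v}
  n8 def {k,v} use {v}
  n9 def {k} use ∅

Backward fixpoint:
  live n0: ∅→{f,u,v}
  live n1: {f,v}→∅
  live n2: {f,u,v}→{c,f,u,v}
  live n3: {c,f,u,v}→{f,v}
  live n4: ∅→∅
  live n5: {f,v}→{f,v}
  live n6: {f,v}→{f,v}
  live n7: {v}→{v}
  live n8: {v}→∅
  live n9: {f,v}→{f,v}

live-out(n5) = ["f", "v"]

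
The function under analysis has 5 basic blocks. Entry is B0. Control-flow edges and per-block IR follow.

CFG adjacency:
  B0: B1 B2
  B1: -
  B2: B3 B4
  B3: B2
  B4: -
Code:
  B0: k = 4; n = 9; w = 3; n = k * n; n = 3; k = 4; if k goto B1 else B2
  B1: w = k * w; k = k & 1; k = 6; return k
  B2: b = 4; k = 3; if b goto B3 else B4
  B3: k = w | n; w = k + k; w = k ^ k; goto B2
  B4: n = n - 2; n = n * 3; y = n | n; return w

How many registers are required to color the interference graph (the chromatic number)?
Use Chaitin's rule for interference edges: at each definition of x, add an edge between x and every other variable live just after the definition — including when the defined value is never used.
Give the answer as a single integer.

Answer: 4

Working:
def/use:
  B0: {k,n,w} / ∅
  B1: {k,w} / {k,w}
  B2: {b,k} / ∅
  B3: {k,w} / {n,w}
  B4: {n,y} / {n,w}

Backward fixpoint:
  live B0: ∅→{k,n,w}
  live B1: {k,w}→∅
  live B2: {n,w}→{n,w}
  live B3: {n,w}→{n,w}
  live B4: {n,w}→∅

Interference:
  b↔{k,n,w}
  k↔{b,n,w}
  n↔{b,k,w}
  w↔{b,k,n,y}
  y↔{w}

Chromatic number:
  {b,k,n,w} pairwise interfere (4-clique) ⇒ χ ≥ 4
  4-colouring: r0={w}  r1={b,y}  r2={k}  r3={n}
  χ = 4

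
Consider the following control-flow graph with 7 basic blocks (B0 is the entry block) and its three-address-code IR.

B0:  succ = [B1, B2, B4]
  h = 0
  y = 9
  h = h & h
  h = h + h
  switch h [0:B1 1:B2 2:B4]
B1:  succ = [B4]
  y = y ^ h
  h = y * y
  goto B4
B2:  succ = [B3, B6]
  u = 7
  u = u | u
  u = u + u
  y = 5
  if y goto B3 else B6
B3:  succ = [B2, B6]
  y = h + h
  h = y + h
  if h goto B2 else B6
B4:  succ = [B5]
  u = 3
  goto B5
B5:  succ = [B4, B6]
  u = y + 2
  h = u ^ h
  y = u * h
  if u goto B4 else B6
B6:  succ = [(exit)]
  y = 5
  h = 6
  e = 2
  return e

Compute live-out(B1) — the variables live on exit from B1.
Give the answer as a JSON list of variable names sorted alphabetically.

Per-block:
  B0: def={h,y} ue=∅
  B1: def={h,y} ue={h,y}
  B2: def={u,y} ue=∅
  B3: def={h,y} ue={h}
  B4: def={u} ue=∅
  B5: def={h,u,y} ue={h,y}
  B6: def={e,h,y} ue=∅

Backward fixpoint:
  B0 li=∅ lo={h,y}
  B1 li={h,y} lo={h,y}
  B2 li={h} lo={h}
  B3 li={h} lo={h}
  B4 li={h,y} lo={h,y}
  B5 li={h,y} lo={h,y}
  B6 li=∅ lo=∅

live-out(B1) = ["h", "y"]

Answer: ["h", "y"]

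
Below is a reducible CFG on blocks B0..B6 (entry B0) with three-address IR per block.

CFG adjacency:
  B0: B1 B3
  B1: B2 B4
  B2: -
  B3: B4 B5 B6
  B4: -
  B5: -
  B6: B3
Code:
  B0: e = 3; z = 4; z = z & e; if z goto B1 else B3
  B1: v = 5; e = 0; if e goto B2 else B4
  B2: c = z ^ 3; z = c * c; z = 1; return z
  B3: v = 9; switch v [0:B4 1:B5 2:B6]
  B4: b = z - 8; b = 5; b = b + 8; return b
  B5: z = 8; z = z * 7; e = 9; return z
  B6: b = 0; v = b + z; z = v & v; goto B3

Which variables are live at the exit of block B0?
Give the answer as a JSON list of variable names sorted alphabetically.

Answer: ["z"]

Analysis:
Per-block:
  B0: def={e,z} ue=∅
  B1: def={e,v} ue=∅
  B2: def={c,z} ue={z}
  B3: def={v} ue=∅
  B4: def={b} ue={z}
  B5: def={e,z} ue=∅
  B6: def={b,v,z} ue={z}

Liveness:
  live B0: ∅→{z}
  live B1: {z}→{z}
  live B2: {z}→∅
  live B3: {z}→{z}
  live B4: {z}→∅
  live B5: ∅→∅
  live B6: {z}→{z}

live-out(B0) = ["z"]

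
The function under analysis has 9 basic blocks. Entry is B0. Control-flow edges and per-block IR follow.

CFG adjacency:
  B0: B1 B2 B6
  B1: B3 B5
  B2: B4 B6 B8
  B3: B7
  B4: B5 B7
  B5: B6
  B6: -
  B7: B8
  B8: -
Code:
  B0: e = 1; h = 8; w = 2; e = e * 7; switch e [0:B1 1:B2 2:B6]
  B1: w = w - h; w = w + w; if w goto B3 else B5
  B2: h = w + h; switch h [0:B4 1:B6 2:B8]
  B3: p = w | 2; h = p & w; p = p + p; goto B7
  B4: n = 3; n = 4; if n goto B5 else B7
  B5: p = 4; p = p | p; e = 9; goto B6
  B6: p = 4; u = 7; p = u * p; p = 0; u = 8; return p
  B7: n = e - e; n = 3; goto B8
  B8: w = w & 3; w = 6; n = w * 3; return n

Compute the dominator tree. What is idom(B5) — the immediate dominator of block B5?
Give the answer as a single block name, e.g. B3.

Answer: B0

Analysis:
idom tree: B1←B0 B2←B0 B3←B1 B4←B2 B5←B0 B6←B0 B7←B0 B8←B0
Dom at joins:
  B5: preds {B1,B4}: {B0,B1} ∩ {B0,B2,B4} = {B0}; idom=B0
  B6: preds {B0,B2,B5}: {B0} ∩ {B0,B2} ∩ {B0,B5} = {B0}; idom=B0
  B7: preds {B3,B4}: {B0,B1,B3} ∩ {B0,B2,B4} = {B0}; idom=B0
  B8: preds {B2,B7}: {B0,B2} ∩ {B0,B7} = {B0}; idom=B0

idom(B5) = B0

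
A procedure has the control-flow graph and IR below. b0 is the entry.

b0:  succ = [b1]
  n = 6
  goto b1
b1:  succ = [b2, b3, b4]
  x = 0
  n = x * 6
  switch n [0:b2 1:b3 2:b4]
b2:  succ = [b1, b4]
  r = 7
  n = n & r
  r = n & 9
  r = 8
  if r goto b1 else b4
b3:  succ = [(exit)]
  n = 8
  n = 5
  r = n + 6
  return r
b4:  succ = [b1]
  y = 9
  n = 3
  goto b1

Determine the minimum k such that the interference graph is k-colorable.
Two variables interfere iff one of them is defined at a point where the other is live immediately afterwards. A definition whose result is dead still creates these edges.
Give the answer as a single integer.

Answer: 2

Derivation:
Per-block:
  b0: {n} / ∅
  b1: {n,x} / ∅
  b2: {n,r} / {n}
  b3: {n,r} / ∅
  b4: {n,y} / ∅

Liveness:
  live b0: ∅→∅
  live b1: ∅→{n}
  live b2: {n}→∅
  live b3: ∅→∅
  live b4: ∅→∅

Interference:
  n↔{r}
  r↔{n}
  x↔∅
  y↔∅

Chromatic number:
  {n,r} pairwise interfere (2-clique) ⇒ χ ≥ 2
  2-colouring: R0={n,x,y}  R1={r}
  χ = 2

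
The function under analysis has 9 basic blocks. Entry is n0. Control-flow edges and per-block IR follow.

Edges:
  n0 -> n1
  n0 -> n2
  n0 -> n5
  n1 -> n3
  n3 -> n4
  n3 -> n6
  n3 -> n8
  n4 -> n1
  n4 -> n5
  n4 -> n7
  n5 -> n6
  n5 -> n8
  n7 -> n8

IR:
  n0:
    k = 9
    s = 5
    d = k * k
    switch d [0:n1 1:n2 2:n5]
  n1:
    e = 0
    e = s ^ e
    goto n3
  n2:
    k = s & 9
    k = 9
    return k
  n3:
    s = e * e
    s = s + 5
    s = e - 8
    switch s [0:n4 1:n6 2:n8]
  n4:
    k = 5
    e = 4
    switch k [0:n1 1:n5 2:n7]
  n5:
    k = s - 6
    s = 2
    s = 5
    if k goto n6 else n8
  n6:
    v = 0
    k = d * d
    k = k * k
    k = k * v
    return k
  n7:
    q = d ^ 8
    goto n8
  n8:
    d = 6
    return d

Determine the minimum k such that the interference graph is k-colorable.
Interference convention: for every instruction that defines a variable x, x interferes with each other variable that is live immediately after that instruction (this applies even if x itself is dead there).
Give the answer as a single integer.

def/use:
  n0: def={d,k,s} ue=∅
  n1: def={e} ue={s}
  n2: def={k} ue={s}
  n3: def={s} ue={e}
  n4: def={e,k} ue=∅
  n5: def={k,s} ue={s}
  n6: def={k,v} ue={d}
  n7: def={q} ue={d}
  n8: def={d} ue=∅

Liveness:
  n0 li=∅ lo={d,s}
  n1 li={d,s} lo={d,e}
  n2 li={s} lo=∅
  n3 li={d,e} lo={d,s}
  n4 li={d,s} lo={d,s}
  n5 li={d,s} lo={d}
  n6 li={d} lo=∅
  n7 li={d} lo=∅
  n8 li=∅ lo=∅

Conflict graph:
  d↔{e,k,s,v}
  e↔{d,k,s}
  k↔{d,e,s,v}
  q↔∅
  s↔{d,e,k}
  v↔{d,k}

Colouring:
  lower bound: {d,e,k,s} mutually conflict ⇒ χ ≥ 4
  assign d→c0 e→c2 k→c1 q→c0 s→c3 v→c2 — no edge inside a register ⇒ χ ≤ 4
  χ = 4

Answer: 4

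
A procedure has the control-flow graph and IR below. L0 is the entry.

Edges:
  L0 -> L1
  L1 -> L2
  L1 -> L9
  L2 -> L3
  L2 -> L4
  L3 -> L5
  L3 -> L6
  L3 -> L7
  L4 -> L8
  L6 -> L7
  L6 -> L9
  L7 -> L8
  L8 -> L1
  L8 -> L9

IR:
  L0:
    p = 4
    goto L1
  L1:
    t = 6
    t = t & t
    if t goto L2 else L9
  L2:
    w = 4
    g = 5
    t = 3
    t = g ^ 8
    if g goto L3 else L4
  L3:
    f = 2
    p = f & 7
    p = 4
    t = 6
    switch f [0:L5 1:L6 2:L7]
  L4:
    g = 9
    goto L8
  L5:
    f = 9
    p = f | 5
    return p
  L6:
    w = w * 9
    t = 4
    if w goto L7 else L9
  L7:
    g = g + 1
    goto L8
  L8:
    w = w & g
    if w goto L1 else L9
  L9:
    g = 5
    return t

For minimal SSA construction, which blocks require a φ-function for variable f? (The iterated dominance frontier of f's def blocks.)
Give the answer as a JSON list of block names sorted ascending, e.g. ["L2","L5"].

idom tree: L1←L0 L2←L1 L3←L2 L4←L2 L5←L3 L6←L3 L7←L3 L8←L2 L9←L1
Dom at joins:
  L1: preds {L0,L8}: {L0} ∩ {L0,L1,L2,L8} = {L0}; idom=L0
  L7: preds {L3,L6}: {L0,L1,L2,L3} ∩ {L0,L1,L2,L3,L6} = {L0,L1,L2,L3}; idom=L3
  L8: preds {L4,L7}: {L0,L1,L2,L4} ∩ {L0,L1,L2,L3,L7} = {L0,L1,L2}; idom=L2
  L9: preds {L1,L6,L8}: {L0,L1} ∩ {L0,L1,L2,L3,L6} ∩ {L0,L1,L2,L8} = {L0,L1}; idom=L1

DF derivation:
  join L1 pred L0: · stop@L0
  join L1 pred L8: L8→L2→L1 stop@L0
  join L7 pred L3: · stop@L3
  join L7 pred L6: L6 stop@L3
  join L8 pred L4: L4 stop@L2
  join L8 pred L7: L7→L3 stop@L2
  join L9 pred L1: · stop@L1
  join L9 pred L6: L6→L3→L2 stop@L1
  join L9 pred L8: L8→L2 stop@L1
  DF(L0)=∅
  DF(L1)={L1}
  DF(L2)={L1,L9}
  DF(L3)={L8,L9}
  DF(L4)={L8}
  DF(L5)=∅
  DF(L6)={L7,L9}
  DF(L7)={L8}
  DF(L8)={L1,L9}
  DF(L9)=∅

φ for f: defs {L3,L5}
  DF⁺ = {L1,L8,L9}

Answer: ["L1", "L8", "L9"]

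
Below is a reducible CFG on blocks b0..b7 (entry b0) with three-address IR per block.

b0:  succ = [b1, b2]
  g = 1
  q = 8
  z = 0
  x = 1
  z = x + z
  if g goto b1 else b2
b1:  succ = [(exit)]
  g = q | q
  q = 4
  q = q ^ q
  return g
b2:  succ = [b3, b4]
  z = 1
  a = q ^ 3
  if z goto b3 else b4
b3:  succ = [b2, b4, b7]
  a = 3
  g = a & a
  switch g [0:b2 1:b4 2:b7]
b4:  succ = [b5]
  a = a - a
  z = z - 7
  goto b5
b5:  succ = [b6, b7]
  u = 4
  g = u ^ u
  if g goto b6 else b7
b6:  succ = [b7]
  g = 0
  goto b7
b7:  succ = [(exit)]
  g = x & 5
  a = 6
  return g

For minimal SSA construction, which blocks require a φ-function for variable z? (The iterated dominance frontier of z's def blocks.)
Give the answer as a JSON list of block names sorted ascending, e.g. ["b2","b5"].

Answer: ["b2", "b7"]

Derivation:
idom tree: b1←b0 b2←b0 b3←b2 b4←b2 b5←b4 b6←b5 b7←b2
Dom at joins:
  b2: preds {b0,b3}: {b0} ∩ {b0,b2,b3} = {b0}; idom=b0
  b4: preds {b2,b3}: {b0,b2} ∩ {b0,b2,b3} = {b0,b2}; idom=b2
  b7: preds {b3,b5,b6}: {b0,b2,b3} ∩ {b0,b2,b4,b5} ∩ {b0,b2,b4,b5,b6} = {b0,b2}; idom=b2

DF walk-up:
  join b2 pred b0: · stop@b0
  join b2 pred b3: b3→b2 stop@b0
  join b4 pred b2: · stop@b2
  join b4 pred b3: b3 stop@b2
  join b7 pred b3: b3 stop@b2
  join b7 pred b5: b5→b4 stop@b2
  join b7 pred b6: b6→b5→b4 stop@b2
  b0 → ∅
  b1 → ∅
  b2 → {b2}
  b3 → {b2,b4,b7}
  b4 → {b7}
  b5 → {b7}
  b6 → {b7}
  b7 → ∅

φ for z: defs {b0,b2,b4}
  DF⁺ = {b2,b7}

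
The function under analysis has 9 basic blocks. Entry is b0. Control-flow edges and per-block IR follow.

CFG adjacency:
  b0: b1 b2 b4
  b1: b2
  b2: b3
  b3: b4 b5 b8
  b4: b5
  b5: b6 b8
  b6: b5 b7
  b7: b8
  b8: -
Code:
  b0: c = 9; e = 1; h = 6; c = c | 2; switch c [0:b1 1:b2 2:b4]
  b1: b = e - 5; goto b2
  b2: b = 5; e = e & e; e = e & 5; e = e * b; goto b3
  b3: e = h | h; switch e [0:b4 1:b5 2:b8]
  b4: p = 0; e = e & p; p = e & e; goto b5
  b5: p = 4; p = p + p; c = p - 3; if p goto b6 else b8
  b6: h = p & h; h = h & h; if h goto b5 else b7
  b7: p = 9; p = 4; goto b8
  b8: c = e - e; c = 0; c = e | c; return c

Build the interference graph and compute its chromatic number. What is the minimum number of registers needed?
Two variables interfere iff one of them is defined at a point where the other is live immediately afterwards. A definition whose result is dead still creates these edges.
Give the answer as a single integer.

Per-block:
  b0: def={c,e,h} ue=∅
  b1: def={b} ue={e}
  b2: def={b,e} ue={e}
  b3: def={e} ue={h}
  b4: def={e,p} ue={e}
  b5: def={c,p} ue=∅
  b6: def={h} ue={h,p}
  b7: def={p} ue=∅
  b8: def={c} ue={e}

Live sets:
  live b0: ∅→{e,h}
  live b1: {e,h}→{e,h}
  live b2: {e,h}→{h}
  live b3: {h}→{e,h}
  live b4: {e,h}→{e,h}
  live b5: {e,h}→{e,h,p}
  live b6: {e,h,p}→{e,h}
  live b7: {e}→{e}
  live b8: {e}→∅

Interfere edges:
  b: {e,h}
  c: {e,h,p}
  e: {b,c,h,p}
  h: {b,c,e,p}
  p: {c,e,h}

Colouring:
  clique {c,e,h,p} ⇒ need ≥ 4
  assign b→R2 c→R2 e→R0 h→R1 p→R3 — no edge inside a register ⇒ χ ≤ 4
  χ = 4

Answer: 4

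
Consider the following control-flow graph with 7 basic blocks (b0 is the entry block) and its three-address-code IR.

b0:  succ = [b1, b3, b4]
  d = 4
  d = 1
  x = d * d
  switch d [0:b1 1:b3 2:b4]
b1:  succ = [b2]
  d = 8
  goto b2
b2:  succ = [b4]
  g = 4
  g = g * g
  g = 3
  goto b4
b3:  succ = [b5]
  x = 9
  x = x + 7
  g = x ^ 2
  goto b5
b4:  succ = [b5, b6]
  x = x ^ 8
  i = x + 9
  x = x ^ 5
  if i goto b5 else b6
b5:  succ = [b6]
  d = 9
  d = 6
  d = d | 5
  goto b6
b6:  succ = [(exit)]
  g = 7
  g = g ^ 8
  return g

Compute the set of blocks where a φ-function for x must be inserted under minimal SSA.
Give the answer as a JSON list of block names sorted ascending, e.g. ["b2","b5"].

idom tree: b1←b0 b2←b1 b3←b0 b4←b0 b5←b0 b6←b0
Join-block Dom:
  b4: preds {b0,b2}: {b0} ∩ {b0,b1,b2} = {b0}; idom=b0
  b5: preds {b3,b4}: {b0,b3} ∩ {b0,b4} = {b0}; idom=b0
  b6: preds {b4,b5}: {b0,b4} ∩ {b0,b5} = {b0}; idom=b0

Frontier:
  join b4 pred b0: · stop@b0
  join b4 pred b2: b2→b1 stop@b0
  join b5 pred b3: b3 stop@b0
  join b5 pred b4: b4 stop@b0
  join b6 pred b4: b4 stop@b0
  join b6 pred b5: b5 stop@b0
  b0 → ∅
  b1 → {b4}
  b2 → {b4}
  b3 → {b5}
  b4 → {b5,b6}
  b5 → {b6}
  b6 → ∅

φ for x: defs {b0,b3,b4}
  DF⁺ = {b5,b6}

Answer: ["b5", "b6"]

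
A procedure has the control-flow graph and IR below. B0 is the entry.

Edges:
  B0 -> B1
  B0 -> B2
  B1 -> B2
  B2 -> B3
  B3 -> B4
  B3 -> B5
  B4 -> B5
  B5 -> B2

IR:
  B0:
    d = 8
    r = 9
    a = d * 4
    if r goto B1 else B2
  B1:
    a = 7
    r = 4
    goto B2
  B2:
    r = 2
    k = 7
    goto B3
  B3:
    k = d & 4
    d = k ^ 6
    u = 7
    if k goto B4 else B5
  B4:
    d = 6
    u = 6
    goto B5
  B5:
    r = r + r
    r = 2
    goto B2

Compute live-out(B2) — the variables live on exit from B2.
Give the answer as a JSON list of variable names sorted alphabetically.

Per-block:
  B0 def {a,d,r} use ∅
  B1 def {a,r} use ∅
  B2 def {k,r} use ∅
  B3 def {d,k,u} use {d}
  B4 def {d,u} use ∅
  B5 def {r} use {r}

Liveness:
  live B0: ∅→{d}
  live B1: {d}→{d}
  live B2: {d}→{d,r}
  live B3: {d,r}→{d,r}
  live B4: {r}→{d,r}
  live B5: {d,r}→{d}

live-out(B2) = ["d", "r"]

Answer: ["d", "r"]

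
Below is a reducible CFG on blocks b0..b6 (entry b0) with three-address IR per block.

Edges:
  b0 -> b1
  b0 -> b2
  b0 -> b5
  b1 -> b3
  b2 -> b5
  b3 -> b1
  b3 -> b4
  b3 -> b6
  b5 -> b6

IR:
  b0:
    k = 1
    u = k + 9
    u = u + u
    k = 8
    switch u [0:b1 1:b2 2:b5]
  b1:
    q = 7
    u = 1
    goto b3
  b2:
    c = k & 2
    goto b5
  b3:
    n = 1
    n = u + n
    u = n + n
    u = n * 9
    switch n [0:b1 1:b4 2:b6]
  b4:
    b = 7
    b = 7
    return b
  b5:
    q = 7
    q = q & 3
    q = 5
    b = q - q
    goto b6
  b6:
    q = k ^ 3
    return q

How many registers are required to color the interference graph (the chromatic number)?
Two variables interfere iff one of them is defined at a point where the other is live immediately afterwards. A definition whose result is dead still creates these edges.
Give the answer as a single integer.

Answer: 3

Working:
def/use:
  b0: {k,u} / ∅
  b1: {q,u} / ∅
  b2: {c} / {k}
  b3: {n,u} / {u}
  b4: {b} / ∅
  b5: {b,q} / ∅
  b6: {q} / {k}

Liveness:
  b0: in=∅ out={k}
  b1: in={k} out={k,u}
  b2: in={k} out={k}
  b3: in={k,u} out={k}
  b4: in=∅ out=∅
  b5: in={k} out={k}
  b6: in={k} out=∅

Conflict graph:
  b: {k}
  c: {k}
  k: {b,c,n,q,u}
  n: {k,u}
  q: {k}
  u: {k,n}

Chromatic number:
  clique {k,n,u} ⇒ need ≥ 3
  3-colouring: r0={k}  r1={b,c,n,q}  r2={u}
  χ = 3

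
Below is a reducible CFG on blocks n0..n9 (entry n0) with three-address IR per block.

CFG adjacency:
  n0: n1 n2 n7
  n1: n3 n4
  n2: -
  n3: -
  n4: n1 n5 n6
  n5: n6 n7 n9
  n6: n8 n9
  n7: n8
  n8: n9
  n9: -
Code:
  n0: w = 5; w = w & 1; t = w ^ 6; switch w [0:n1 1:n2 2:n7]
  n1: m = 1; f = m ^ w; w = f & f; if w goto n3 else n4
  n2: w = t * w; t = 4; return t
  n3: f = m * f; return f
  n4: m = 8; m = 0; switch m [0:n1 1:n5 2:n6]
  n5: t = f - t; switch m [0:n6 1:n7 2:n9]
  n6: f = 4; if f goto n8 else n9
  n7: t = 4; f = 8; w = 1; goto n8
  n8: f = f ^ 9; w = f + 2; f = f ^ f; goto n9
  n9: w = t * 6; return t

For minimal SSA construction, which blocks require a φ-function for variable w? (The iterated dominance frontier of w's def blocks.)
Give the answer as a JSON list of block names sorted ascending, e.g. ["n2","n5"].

idom tree: n1←n0 n2←n0 n3←n1 n4←n1 n5←n4 n6←n4 n7←n0 n8←n0 n9←n0
Join-block Dom:
  n1: preds {n0,n4}: {n0} ∩ {n0,n1,n4} = {n0}; idom=n0
  n6: preds {n4,n5}: {n0,n1,n4} ∩ {n0,n1,n4,n5} = {n0,n1,n4}; idom=n4
  n7: preds {n0,n5}: {n0} ∩ {n0,n1,n4,n5} = {n0}; idom=n0
  n8: preds {n6,n7}: {n0,n1,n4,n6} ∩ {n0,n7} = {n0}; idom=n0
  n9: preds {n5,n6,n8}: {n0,n1,n4,n5} ∩ {n0,n1,n4,n6} ∩ {n0,n8} = {n0}; idom=n0

Frontier:
  join n1 pred n0: · stop@n0
  join n1 pred n4: n4→n1 stop@n0
  join n6 pred n4: · stop@n4
  join n6 pred n5: n5 stop@n4
  join n7 pred n0: · stop@n0
  join n7 pred n5: n5→n4→n1 stop@n0
  join n8 pred n6: n6→n4→n1 stop@n0
  join n8 pred n7: n7 stop@n0
  join n9 pred n5: n5→n4→n1 stop@n0
  join n9 pred n6: n6→n4→n1 stop@n0
  join n9 pred n8: n8 stop@n0
  DF(n0)=∅
  DF(n1)={n1,n7,n8,n9}
  DF(n2)=∅
  DF(n3)=∅
  DF(n4)={n1,n7,n8,n9}
  DF(n5)={n6,n7,n9}
  DF(n6)={n8,n9}
  DF(n7)={n8}
  DF(n8)={n9}
  DF(n9)=∅

φ for w: defs {n0,n1,n2,n7,n8,n9}
  DF⁺ = {n1,n7,n8,n9}

Answer: ["n1", "n7", "n8", "n9"]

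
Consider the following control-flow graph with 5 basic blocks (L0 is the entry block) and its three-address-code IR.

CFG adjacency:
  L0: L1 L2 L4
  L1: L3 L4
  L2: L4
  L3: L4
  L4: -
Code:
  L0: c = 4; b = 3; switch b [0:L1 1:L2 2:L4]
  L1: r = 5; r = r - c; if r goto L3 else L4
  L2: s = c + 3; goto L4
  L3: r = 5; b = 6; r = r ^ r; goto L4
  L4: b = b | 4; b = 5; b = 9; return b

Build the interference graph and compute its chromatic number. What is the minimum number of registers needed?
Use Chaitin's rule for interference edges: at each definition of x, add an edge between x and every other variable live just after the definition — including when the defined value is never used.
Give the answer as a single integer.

Answer: 3

Derivation:
Block summaries:
  L0: {b,c} / ∅
  L1: {r} / {c}
  L2: {s} / {c}
  L3: {b,r} / ∅
  L4: {b} / {b}

Live sets:
  L0: in=∅ out={b,c}
  L1: in={b,c} out={b}
  L2: in={b,c} out={b}
  L3: in=∅ out={b}
  L4: in={b} out=∅

Interfere edges:
  b↔{c,r,s}
  c↔{b,r}
  r↔{b,c}
  s↔{b}

Chromatic number:
  lower bound: {b,c,r} mutually conflict ⇒ χ ≥ 3
  assign b→c0 c→c1 r→c2 s→c1 — no edge inside a register ⇒ χ ≤ 3
  χ = 3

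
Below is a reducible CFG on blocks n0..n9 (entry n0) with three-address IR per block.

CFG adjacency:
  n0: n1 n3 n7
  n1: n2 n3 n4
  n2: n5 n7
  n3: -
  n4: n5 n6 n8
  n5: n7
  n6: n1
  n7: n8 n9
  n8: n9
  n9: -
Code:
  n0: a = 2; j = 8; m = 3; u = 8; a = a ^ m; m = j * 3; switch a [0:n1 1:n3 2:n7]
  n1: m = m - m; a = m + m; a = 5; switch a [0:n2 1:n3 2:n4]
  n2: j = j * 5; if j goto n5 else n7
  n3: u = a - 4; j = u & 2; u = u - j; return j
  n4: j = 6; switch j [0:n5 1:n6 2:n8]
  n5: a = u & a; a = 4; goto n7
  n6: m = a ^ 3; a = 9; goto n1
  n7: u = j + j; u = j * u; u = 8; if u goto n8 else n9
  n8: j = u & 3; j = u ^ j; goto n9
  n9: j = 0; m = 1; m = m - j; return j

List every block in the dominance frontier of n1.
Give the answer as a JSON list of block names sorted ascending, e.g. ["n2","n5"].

Answer: ["n1", "n3", "n7", "n8"]

Working:
idom tree: n1←n0 n2←n1 n3←n0 n4←n1 n5←n1 n6←n4 n7←n0 n8←n0 n9←n0
Dom∩ at merges:
  n1: preds {n0,n6}: {n0} ∩ {n0,n1,n4,n6} = {n0}; idom=n0
  n3: preds {n0,n1}: {n0} ∩ {n0,n1} = {n0}; idom=n0
  n5: preds {n2,n4}: {n0,n1,n2} ∩ {n0,n1,n4} = {n0,n1}; idom=n1
  n7: preds {n0,n2,n5}: {n0} ∩ {n0,n1,n2} ∩ {n0,n1,n5} = {n0}; idom=n0
  n8: preds {n4,n7}: {n0,n1,n4} ∩ {n0,n7} = {n0}; idom=n0
  n9: preds {n7,n8}: {n0,n7} ∩ {n0,n8} = {n0}; idom=n0

Frontier:
  join n1 pred n0: · stop@n0
  join n1 pred n6: n6→n4→n1 stop@n0
  join n3 pred n0: · stop@n0
  join n3 pred n1: n1 stop@n0
  join n5 pred n2: n2 stop@n1
  join n5 pred n4: n4 stop@n1
  join n7 pred n0: · stop@n0
  join n7 pred n2: n2→n1 stop@n0
  join n7 pred n5: n5→n1 stop@n0
  join n8 pred n4: n4→n1 stop@n0
  join n8 pred n7: n7 stop@n0
  join n9 pred n7: n7 stop@n0
  join n9 pred n8: n8 stop@n0
  n0: DF=∅
  n1: DF={n1,n3,n7,n8}
  n2: DF={n5,n7}
  n3: DF=∅
  n4: DF={n1,n5,n8}
  n5: DF={n7}
  n6: DF={n1}
  n7: DF={n8,n9}
  n8: DF={n9}
  n9: DF=∅

DF(n1) = ["n1", "n3", "n7", "n8"]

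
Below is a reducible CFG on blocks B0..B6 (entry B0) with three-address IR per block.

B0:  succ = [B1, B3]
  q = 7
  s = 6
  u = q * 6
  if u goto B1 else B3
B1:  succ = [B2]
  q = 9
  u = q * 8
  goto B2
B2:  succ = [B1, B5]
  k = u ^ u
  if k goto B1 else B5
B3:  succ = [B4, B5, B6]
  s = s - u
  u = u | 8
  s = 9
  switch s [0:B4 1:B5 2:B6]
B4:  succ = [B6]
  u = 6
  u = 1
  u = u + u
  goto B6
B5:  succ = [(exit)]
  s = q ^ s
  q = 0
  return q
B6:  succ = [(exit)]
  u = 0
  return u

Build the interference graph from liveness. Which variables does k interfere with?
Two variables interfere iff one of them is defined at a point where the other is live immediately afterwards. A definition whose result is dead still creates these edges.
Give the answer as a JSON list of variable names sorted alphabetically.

Answer: ["q", "s"]

Derivation:
def/use:
  B0: def={q,s,u} ue=∅
  B1: def={q,u} ue=∅
  B2: def={k} ue={u}
  B3: def={s,u} ue={s,u}
  B4: def={u} ue=∅
  B5: def={q,s} ue={q,s}
  B6: def={u} ue=∅

Live sets:
  live B0: ∅→{q,s,u}
  live B1: {s}→{q,s,u}
  live B2: {q,s,u}→{q,s}
  live B3: {q,s,u}→{q,s}
  live B4: ∅→∅
  live B5: {q,s}→∅
  live B6: ∅→∅

Conflict graph:
  k↔{q,s}
  q↔{k,s,u}
  s↔{k,q,u}
  u↔{q,s}

N(k) = ["q", "s"]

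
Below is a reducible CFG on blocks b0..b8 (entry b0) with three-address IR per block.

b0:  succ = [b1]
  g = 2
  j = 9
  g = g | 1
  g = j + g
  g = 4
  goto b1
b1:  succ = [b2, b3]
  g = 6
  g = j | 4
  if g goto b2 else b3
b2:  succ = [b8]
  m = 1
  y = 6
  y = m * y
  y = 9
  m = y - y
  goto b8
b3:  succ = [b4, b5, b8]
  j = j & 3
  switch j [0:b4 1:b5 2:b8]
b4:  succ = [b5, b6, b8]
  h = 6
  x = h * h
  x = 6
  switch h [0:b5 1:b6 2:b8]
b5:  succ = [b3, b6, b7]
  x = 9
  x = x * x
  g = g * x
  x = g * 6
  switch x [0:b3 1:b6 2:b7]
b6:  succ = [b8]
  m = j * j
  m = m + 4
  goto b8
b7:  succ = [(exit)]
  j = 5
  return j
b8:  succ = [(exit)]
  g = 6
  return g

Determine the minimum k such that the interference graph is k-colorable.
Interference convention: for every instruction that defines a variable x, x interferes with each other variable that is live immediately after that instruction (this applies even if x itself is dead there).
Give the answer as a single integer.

Block summaries:
  b0 def {g,j} use ∅
  b1 def {g} use {j}
  b2 def {m,y} use ∅
  b3 def {j} use {j}
  b4 def {h,x} use ∅
  b5 def {g,x} use {g}
  b6 def {m} use {j}
  b7 def {j} use ∅
  b8 def {g} use ∅

Liveness:
  b0 li=∅ lo={j}
  b1 li={j} lo={g,j}
  b2 li=∅ lo=∅
  b3 li={g,j} lo={g,j}
  b4 li={g,j} lo={g,j}
  b5 li={g,j} lo={g,j}
  b6 li={j} lo=∅
  b7 li=∅ lo=∅
  b8 li=∅ lo=∅

Interference:
  g: {h,j,x}
  h: {g,j,x}
  j: {g,h,x}
  m: {y}
  x: {g,h,j}
  y: {m}

Chromatic number:
  {g,h,j,x} pairwise interfere (4-clique) ⇒ χ ≥ 4
  4-colouring: r0={g,m}  r1={h,y}  r2={j}  r3={x}
  χ = 4

Answer: 4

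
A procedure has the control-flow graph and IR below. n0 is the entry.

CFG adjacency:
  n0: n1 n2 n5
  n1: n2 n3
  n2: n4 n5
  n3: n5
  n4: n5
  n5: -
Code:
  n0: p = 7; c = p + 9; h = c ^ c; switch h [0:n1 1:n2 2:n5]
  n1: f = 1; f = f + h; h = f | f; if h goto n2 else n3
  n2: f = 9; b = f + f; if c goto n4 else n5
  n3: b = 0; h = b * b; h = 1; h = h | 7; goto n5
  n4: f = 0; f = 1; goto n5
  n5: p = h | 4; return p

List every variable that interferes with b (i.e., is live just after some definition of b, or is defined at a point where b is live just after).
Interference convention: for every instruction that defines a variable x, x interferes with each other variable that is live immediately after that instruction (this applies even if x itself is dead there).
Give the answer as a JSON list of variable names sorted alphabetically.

Answer: ["c", "h"]

Analysis:
Block summaries:
  n0: {c,h,p} / ∅
  n1: {f,h} / {h}
  n2: {b,f} / {c}
  n3: {b,h} / ∅
  n4: {f} / ∅
  n5: {p} / {h}

Backward fixpoint:
  n0: in=∅ out={c,h}
  n1: in={c,h} out={c,h}
  n2: in={c,h} out={h}
  n3: in=∅ out={h}
  n4: in={h} out={h}
  n5: in={h} out=∅

Interference:
  b: {c,h}
  c: {b,f,h}
  f: {c,h}
  h: {b,c,f}
  p: ∅

N(b) = ["c", "h"]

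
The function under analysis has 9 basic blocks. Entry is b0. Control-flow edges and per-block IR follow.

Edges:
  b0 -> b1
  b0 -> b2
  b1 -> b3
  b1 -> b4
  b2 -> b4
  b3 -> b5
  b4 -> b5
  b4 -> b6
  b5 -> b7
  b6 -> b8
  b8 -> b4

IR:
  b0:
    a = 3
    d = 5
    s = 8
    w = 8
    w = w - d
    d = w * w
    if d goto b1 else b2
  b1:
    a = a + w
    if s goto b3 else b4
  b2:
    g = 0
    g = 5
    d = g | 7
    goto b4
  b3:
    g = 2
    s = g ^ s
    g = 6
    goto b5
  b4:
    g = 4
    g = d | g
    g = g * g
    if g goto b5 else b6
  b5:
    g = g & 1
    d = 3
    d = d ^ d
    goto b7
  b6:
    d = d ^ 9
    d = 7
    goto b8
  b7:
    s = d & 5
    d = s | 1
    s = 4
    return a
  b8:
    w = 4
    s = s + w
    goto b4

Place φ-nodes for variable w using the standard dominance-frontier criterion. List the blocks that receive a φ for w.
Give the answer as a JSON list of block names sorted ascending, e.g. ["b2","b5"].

Answer: ["b4", "b5"]

Analysis:
idom tree: b1←b0 b2←b0 b3←b1 b4←b0 b5←b0 b6←b4 b7←b5 b8←b6
Join-block Dom:
  b4: preds {b1,b2,b8}: {b0,b1} ∩ {b0,b2} ∩ {b0,b4,b6,b8} = {b0}; idom=b0
  b5: preds {b3,b4}: {b0,b1,b3} ∩ {b0,b4} = {b0}; idom=b0

Frontier:
  join b4 pred b1: b1 stop@b0
  join b4 pred b2: b2 stop@b0
  join b4 pred b8: b8→b6→b4 stop@b0
  join b5 pred b3: b3→b1 stop@b0
  join b5 pred b4: b4 stop@b0
  b0: DF=∅
  b1: DF={b4,b5}
  b2: DF={b4}
  b3: DF={b5}
  b4: DF={b4,b5}
  b5: DF=∅
  b6: DF={b4}
  b7: DF=∅
  b8: DF={b4}

φ for w: defs {b0,b8}
  DF⁺ = {b4,b5}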